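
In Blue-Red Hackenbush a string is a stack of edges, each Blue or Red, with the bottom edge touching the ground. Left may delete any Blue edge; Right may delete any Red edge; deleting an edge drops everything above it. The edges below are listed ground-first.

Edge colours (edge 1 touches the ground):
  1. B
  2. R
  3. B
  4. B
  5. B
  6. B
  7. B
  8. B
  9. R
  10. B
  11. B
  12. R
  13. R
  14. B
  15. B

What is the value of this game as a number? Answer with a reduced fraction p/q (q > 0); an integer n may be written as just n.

Build g(s[:k]) for k = 1..15, string s = B R B B B B B B R B B R R B B.
B: Left { 0 }, Right { none } — simplest 1
BR: Left { 0 }, Right { 1 } — simplest 1/2
BRB: Left { 0, 1/2 }, Right { 1 } — simplest 3/4
BRBB: Left { 0, 1/2, 3/4 }, Right { 1 } — simplest 7/8
BRBBB: Left { 0, 1/2, 3/4, 7/8 }, Right { 1 } — simplest 15/16
BRBBBB: Left { 0, 1/2, 3/4, 7/8, 15/16 }, Right { 1 } — simplest 31/32
BRBBBBB: Left { 0, 1/2, 3/4, 7/8, 15/16, 31/32 }, Right { 1 } — simplest 63/64
BRBBBBBB: Left { 0, 1/2, 3/4, 7/8, 15/16, 31/32, 63/64 }, Right { 1 } — simplest 127/128
BRBBBBBBR: Left { 0, 1/2, 3/4, 7/8, 15/16, 31/32, 63/64 }, Right { 127/128, 1 } — simplest 253/256
BRBBBBBBRB: Left { 0, 1/2, 3/4, 7/8, 15/16, 31/32, 63/64, 253/256 }, Right { 127/128, 1 } — simplest 507/512
BRBBBBBBRBB: Left { 0, 1/2, 3/4, 7/8, 15/16, 31/32, 63/64, 253/256, 507/512 }, Right { 127/128, 1 } — simplest 1015/1024
BRBBBBBBRBBR: Left { 0, 1/2, 3/4, 7/8, 15/16, 31/32, 63/64, 253/256, 507/512 }, Right { 1015/1024, 127/128, 1 } — simplest 2029/2048
BRBBBBBBRBBRR: Left { 0, 1/2, 3/4, 7/8, 15/16, 31/32, 63/64, 253/256, 507/512 }, Right { 2029/2048, 1015/1024, 127/128, 1 } — simplest 4057/4096
BRBBBBBBRBBRRB: Left { 0, 1/2, 3/4, 7/8, 15/16, 31/32, 63/64, 253/256, 507/512, 4057/4096 }, Right { 2029/2048, 1015/1024, 127/128, 1 } — simplest 8115/8192
BRBBBBBBRBBRRBB: Left { 0, 1/2, 3/4, 7/8, 15/16, 31/32, 63/64, 253/256, 507/512, 4057/4096, 8115/8192 }, Right { 2029/2048, 1015/1024, 127/128, 1 } — simplest 16231/16384

16231/16384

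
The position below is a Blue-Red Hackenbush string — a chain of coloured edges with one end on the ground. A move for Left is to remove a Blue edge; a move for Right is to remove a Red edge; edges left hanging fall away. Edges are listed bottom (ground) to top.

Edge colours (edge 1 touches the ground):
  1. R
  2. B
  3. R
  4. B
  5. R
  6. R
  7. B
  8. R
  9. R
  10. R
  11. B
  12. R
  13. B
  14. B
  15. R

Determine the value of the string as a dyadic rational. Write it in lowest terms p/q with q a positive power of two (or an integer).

-11731/16384

value(R) = { — | 0 } → -1
value(RB) = { -1 | 0 } → -1/2
value(RBR) = { -1 | -1/2, 0 } → -3/4
value(RBRB) = { -1, -3/4 | -1/2, 0 } → -5/8
value(RBRBR) = { -1, -3/4 | -5/8, -1/2, 0 } → -11/16
value(RBRBRR) = { -1, -3/4 | -11/16, -5/8, -1/2, 0 } → -23/32
value(RBRBRRB) = { -1, -3/4, -23/32 | -11/16, -5/8, -1/2, 0 } → -45/64
value(RBRBRRBR) = { -1, -3/4, -23/32 | -45/64, -11/16, -5/8, -1/2, 0 } → -91/128
value(RBRBRRBRR) = { -1, -3/4, -23/32 | -91/128, -45/64, -11/16, -5/8, -1/2, 0 } → -183/256
value(RBRBRRBRRR) = { -1, -3/4, -23/32 | -183/256, -91/128, -45/64, -11/16, -5/8, -1/2, 0 } → -367/512
value(RBRBRRBRRRB) = { -1, -3/4, -23/32, -367/512 | -183/256, -91/128, -45/64, -11/16, -5/8, -1/2, 0 } → -733/1024
value(RBRBRRBRRRBR) = { -1, -3/4, -23/32, -367/512 | -733/1024, -183/256, -91/128, -45/64, -11/16, -5/8, -1/2, 0 } → -1467/2048
value(RBRBRRBRRRBRB) = { -1, -3/4, -23/32, -367/512, -1467/2048 | -733/1024, -183/256, -91/128, -45/64, -11/16, -5/8, -1/2, 0 } → -2933/4096
value(RBRBRRBRRRBRBB) = { -1, -3/4, -23/32, -367/512, -1467/2048, -2933/4096 | -733/1024, -183/256, -91/128, -45/64, -11/16, -5/8, -1/2, 0 } → -5865/8192
value(RBRBRRBRRRBRBBR) = { -1, -3/4, -23/32, -367/512, -1467/2048, -2933/4096 | -5865/8192, -733/1024, -183/256, -91/128, -45/64, -11/16, -5/8, -1/2, 0 } → -11731/16384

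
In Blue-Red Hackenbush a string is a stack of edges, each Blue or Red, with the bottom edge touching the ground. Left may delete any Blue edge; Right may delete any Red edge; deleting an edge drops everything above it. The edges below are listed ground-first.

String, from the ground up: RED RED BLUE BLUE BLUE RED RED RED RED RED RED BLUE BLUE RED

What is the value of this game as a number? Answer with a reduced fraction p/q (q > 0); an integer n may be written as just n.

Prefix values for RED RED BLUE BLUE BLUE RED RED RED RED RED RED BLUE BLUE RED via {L|R} + simplicity:
G(R) = { (no moves) | 0 } → -1
G(RR) = { (no moves) | -1,0 } → -2
G(RRB) = { -2 | -1,0 } → -3/2
G(RRBB) = { -2,-3/2 | -1,0 } → -5/4
G(RRBBB) = { -2,-3/2,-5/4 | -1,0 } → -9/8
G(RRBBBR) = { -2,-3/2,-5/4 | -9/8,-1,0 } → -19/16
G(RRBBBRR) = { -2,-3/2,-5/4 | -19/16,-9/8,-1,0 } → -39/32
G(RRBBBRRR) = { -2,-3/2,-5/4 | -39/32,-19/16,-9/8,-1,0 } → -79/64
G(RRBBBRRRR) = { -2,-3/2,-5/4 | -79/64,-39/32,-19/16,-9/8,-1,0 } → -159/128
G(RRBBBRRRRR) = { -2,-3/2,-5/4 | -159/128,-79/64,-39/32,-19/16,-9/8,-1,0 } → -319/256
G(RRBBBRRRRRR) = { -2,-3/2,-5/4 | -319/256,-159/128,-79/64,-39/32,-19/16,-9/8,-1,0 } → -639/512
G(RRBBBRRRRRRB) = { -2,-3/2,-5/4,-639/512 | -319/256,-159/128,-79/64,-39/32,-19/16,-9/8,-1,0 } → -1277/1024
G(RRBBBRRRRRRBB) = { -2,-3/2,-5/4,-639/512,-1277/1024 | -319/256,-159/128,-79/64,-39/32,-19/16,-9/8,-1,0 } → -2553/2048
G(RRBBBRRRRRRBBR) = { -2,-3/2,-5/4,-639/512,-1277/1024 | -2553/2048,-319/256,-159/128,-79/64,-39/32,-19/16,-9/8,-1,0 } → -5107/4096

-5107/4096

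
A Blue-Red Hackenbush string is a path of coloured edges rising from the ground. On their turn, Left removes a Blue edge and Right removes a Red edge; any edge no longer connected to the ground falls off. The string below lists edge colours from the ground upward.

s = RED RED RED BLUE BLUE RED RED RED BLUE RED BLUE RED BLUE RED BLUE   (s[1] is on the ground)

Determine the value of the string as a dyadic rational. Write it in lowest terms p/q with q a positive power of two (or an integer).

-10069/4096

Prefix values for RED RED RED BLUE BLUE RED RED RED BLUE RED BLUE RED BLUE RED BLUE via {L|R} + simplicity:
step 1: add RED to get R; options L={ ∅ } R={ 0 } -> -1
step 2: add RED to get RR; options L={ ∅ } R={ -1 0 } -> -2
step 3: add RED to get RRR; options L={ ∅ } R={ -2 -1 0 } -> -3
step 4: add BLUE to get RRRB; options L={ -3 } R={ -2 -1 0 } -> -5/2
step 5: add BLUE to get RRRBB; options L={ -3 -5/2 } R={ -2 -1 0 } -> -9/4
step 6: add RED to get RRRBBR; options L={ -3 -5/2 } R={ -9/4 -2 -1 0 } -> -19/8
step 7: add RED to get RRRBBRR; options L={ -3 -5/2 } R={ -19/8 -9/4 -2 -1 0 } -> -39/16
step 8: add RED to get RRRBBRRR; options L={ -3 -5/2 } R={ -39/16 -19/8 -9/4 -2 -1 0 } -> -79/32
step 9: add BLUE to get RRRBBRRRB; options L={ -3 -5/2 -79/32 } R={ -39/16 -19/8 -9/4 -2 -1 0 } -> -157/64
step 10: add RED to get RRRBBRRRBR; options L={ -3 -5/2 -79/32 } R={ -157/64 -39/16 -19/8 -9/4 -2 -1 0 } -> -315/128
step 11: add BLUE to get RRRBBRRRBRB; options L={ -3 -5/2 -79/32 -315/128 } R={ -157/64 -39/16 -19/8 -9/4 -2 -1 0 } -> -629/256
step 12: add RED to get RRRBBRRRBRBR; options L={ -3 -5/2 -79/32 -315/128 } R={ -629/256 -157/64 -39/16 -19/8 -9/4 -2 -1 0 } -> -1259/512
step 13: add BLUE to get RRRBBRRRBRBRB; options L={ -3 -5/2 -79/32 -315/128 -1259/512 } R={ -629/256 -157/64 -39/16 -19/8 -9/4 -2 -1 0 } -> -2517/1024
step 14: add RED to get RRRBBRRRBRBRBR; options L={ -3 -5/2 -79/32 -315/128 -1259/512 } R={ -2517/1024 -629/256 -157/64 -39/16 -19/8 -9/4 -2 -1 0 } -> -5035/2048
step 15: add BLUE to get RRRBBRRRBRBRBRB; options L={ -3 -5/2 -79/32 -315/128 -1259/512 -5035/2048 } R={ -2517/1024 -629/256 -157/64 -39/16 -19/8 -9/4 -2 -1 0 } -> -10069/4096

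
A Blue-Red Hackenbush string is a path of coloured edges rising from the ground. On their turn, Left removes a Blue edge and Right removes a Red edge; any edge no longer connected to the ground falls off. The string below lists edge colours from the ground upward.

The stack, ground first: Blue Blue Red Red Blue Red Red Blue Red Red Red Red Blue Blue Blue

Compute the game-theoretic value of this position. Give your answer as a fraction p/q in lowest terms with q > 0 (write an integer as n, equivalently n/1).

Recurse on prefixes of the 15-edge string Blue Blue Red Red Blue Red Red Blue Red Red Red Red Blue Blue Blue:
step 1: add Blue to get B; options L={ 0 } R={ · } ⇒ 1
step 2: add Blue to get BB; options L={ 0; 1 } R={ · } ⇒ 2
step 3: add Red to get BBR; options L={ 0; 1 } R={ 2 } ⇒ 3/2
step 4: add Red to get BBRR; options L={ 0; 1 } R={ 3/2; 2 } ⇒ 5/4
step 5: add Blue to get BBRRB; options L={ 0; 1; 5/4 } R={ 3/2; 2 } ⇒ 11/8
step 6: add Red to get BBRRBR; options L={ 0; 1; 5/4 } R={ 11/8; 3/2; 2 } ⇒ 21/16
step 7: add Red to get BBRRBRR; options L={ 0; 1; 5/4 } R={ 21/16; 11/8; 3/2; 2 } ⇒ 41/32
step 8: add Blue to get BBRRBRRB; options L={ 0; 1; 5/4; 41/32 } R={ 21/16; 11/8; 3/2; 2 } ⇒ 83/64
step 9: add Red to get BBRRBRRBR; options L={ 0; 1; 5/4; 41/32 } R={ 83/64; 21/16; 11/8; 3/2; 2 } ⇒ 165/128
step 10: add Red to get BBRRBRRBRR; options L={ 0; 1; 5/4; 41/32 } R={ 165/128; 83/64; 21/16; 11/8; 3/2; 2 } ⇒ 329/256
step 11: add Red to get BBRRBRRBRRR; options L={ 0; 1; 5/4; 41/32 } R={ 329/256; 165/128; 83/64; 21/16; 11/8; 3/2; 2 } ⇒ 657/512
step 12: add Red to get BBRRBRRBRRRR; options L={ 0; 1; 5/4; 41/32 } R={ 657/512; 329/256; 165/128; 83/64; 21/16; 11/8; 3/2; 2 } ⇒ 1313/1024
step 13: add Blue to get BBRRBRRBRRRRB; options L={ 0; 1; 5/4; 41/32; 1313/1024 } R={ 657/512; 329/256; 165/128; 83/64; 21/16; 11/8; 3/2; 2 } ⇒ 2627/2048
step 14: add Blue to get BBRRBRRBRRRRBB; options L={ 0; 1; 5/4; 41/32; 1313/1024; 2627/2048 } R={ 657/512; 329/256; 165/128; 83/64; 21/16; 11/8; 3/2; 2 } ⇒ 5255/4096
step 15: add Blue to get BBRRBRRBRRRRBBB; options L={ 0; 1; 5/4; 41/32; 1313/1024; 2627/2048; 5255/4096 } R={ 657/512; 329/256; 165/128; 83/64; 21/16; 11/8; 3/2; 2 } ⇒ 10511/8192

10511/8192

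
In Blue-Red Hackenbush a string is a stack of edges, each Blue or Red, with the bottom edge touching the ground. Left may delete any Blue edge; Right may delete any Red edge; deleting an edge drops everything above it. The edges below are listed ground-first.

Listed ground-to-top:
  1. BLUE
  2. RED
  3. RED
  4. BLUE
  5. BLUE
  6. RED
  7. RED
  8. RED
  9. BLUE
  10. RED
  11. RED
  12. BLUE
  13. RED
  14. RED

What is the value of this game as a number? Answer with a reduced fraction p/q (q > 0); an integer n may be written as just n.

3145/8192

Prefix values for BLUE RED RED BLUE BLUE RED RED RED BLUE RED RED BLUE RED RED via {L|R} + simplicity:
val_1 [B]  L=[0]  R=[—]  -> 1
val_2 [BR]  L=[0]  R=[1]  -> 1/2
val_3 [BRR]  L=[0]  R=[1/2,1]  -> 1/4
val_4 [BRRB]  L=[0,1/4]  R=[1/2,1]  -> 3/8
val_5 [BRRBB]  L=[0,1/4,3/8]  R=[1/2,1]  -> 7/16
val_6 [BRRBBR]  L=[0,1/4,3/8]  R=[7/16,1/2,1]  -> 13/32
val_7 [BRRBBRR]  L=[0,1/4,3/8]  R=[13/32,7/16,1/2,1]  -> 25/64
val_8 [BRRBBRRR]  L=[0,1/4,3/8]  R=[25/64,13/32,7/16,1/2,1]  -> 49/128
val_9 [BRRBBRRRB]  L=[0,1/4,3/8,49/128]  R=[25/64,13/32,7/16,1/2,1]  -> 99/256
val_10 [BRRBBRRRBR]  L=[0,1/4,3/8,49/128]  R=[99/256,25/64,13/32,7/16,1/2,1]  -> 197/512
val_11 [BRRBBRRRBRR]  L=[0,1/4,3/8,49/128]  R=[197/512,99/256,25/64,13/32,7/16,1/2,1]  -> 393/1024
val_12 [BRRBBRRRBRRB]  L=[0,1/4,3/8,49/128,393/1024]  R=[197/512,99/256,25/64,13/32,7/16,1/2,1]  -> 787/2048
val_13 [BRRBBRRRBRRBR]  L=[0,1/4,3/8,49/128,393/1024]  R=[787/2048,197/512,99/256,25/64,13/32,7/16,1/2,1]  -> 1573/4096
val_14 [BRRBBRRRBRRBRR]  L=[0,1/4,3/8,49/128,393/1024]  R=[1573/4096,787/2048,197/512,99/256,25/64,13/32,7/16,1/2,1]  -> 3145/8192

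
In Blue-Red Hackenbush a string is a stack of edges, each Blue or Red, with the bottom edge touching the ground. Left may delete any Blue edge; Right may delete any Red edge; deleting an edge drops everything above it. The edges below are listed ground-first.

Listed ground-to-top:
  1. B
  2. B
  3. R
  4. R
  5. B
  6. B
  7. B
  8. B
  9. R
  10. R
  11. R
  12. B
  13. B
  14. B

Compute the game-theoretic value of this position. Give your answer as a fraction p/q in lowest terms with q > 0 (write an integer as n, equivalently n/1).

Prefix values for B B R R B B B B R R R B B B via {L|R} + simplicity:
B: Left { 0 }, Right { — } = simplest 1
BB: Left { 0, 1 }, Right { — } = simplest 2
BBR: Left { 0, 1 }, Right { 2 } = simplest 3/2
BBRR: Left { 0, 1 }, Right { 3/2, 2 } = simplest 5/4
BBRRB: Left { 0, 1, 5/4 }, Right { 3/2, 2 } = simplest 11/8
BBRRBB: Left { 0, 1, 5/4, 11/8 }, Right { 3/2, 2 } = simplest 23/16
BBRRBBB: Left { 0, 1, 5/4, 11/8, 23/16 }, Right { 3/2, 2 } = simplest 47/32
BBRRBBBB: Left { 0, 1, 5/4, 11/8, 23/16, 47/32 }, Right { 3/2, 2 } = simplest 95/64
BBRRBBBBR: Left { 0, 1, 5/4, 11/8, 23/16, 47/32 }, Right { 95/64, 3/2, 2 } = simplest 189/128
BBRRBBBBRR: Left { 0, 1, 5/4, 11/8, 23/16, 47/32 }, Right { 189/128, 95/64, 3/2, 2 } = simplest 377/256
BBRRBBBBRRR: Left { 0, 1, 5/4, 11/8, 23/16, 47/32 }, Right { 377/256, 189/128, 95/64, 3/2, 2 } = simplest 753/512
BBRRBBBBRRRB: Left { 0, 1, 5/4, 11/8, 23/16, 47/32, 753/512 }, Right { 377/256, 189/128, 95/64, 3/2, 2 } = simplest 1507/1024
BBRRBBBBRRRBB: Left { 0, 1, 5/4, 11/8, 23/16, 47/32, 753/512, 1507/1024 }, Right { 377/256, 189/128, 95/64, 3/2, 2 } = simplest 3015/2048
BBRRBBBBRRRBBB: Left { 0, 1, 5/4, 11/8, 23/16, 47/32, 753/512, 1507/1024, 3015/2048 }, Right { 377/256, 189/128, 95/64, 3/2, 2 } = simplest 6031/4096

6031/4096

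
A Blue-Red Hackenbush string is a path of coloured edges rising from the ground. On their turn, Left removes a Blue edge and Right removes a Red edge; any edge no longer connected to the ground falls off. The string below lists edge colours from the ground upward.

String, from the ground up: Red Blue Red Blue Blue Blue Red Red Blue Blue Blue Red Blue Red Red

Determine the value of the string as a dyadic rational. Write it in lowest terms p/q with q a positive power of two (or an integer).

step 1: add Red to get R; options L={ none } R={ 0 } gives -1
step 2: add Blue to get RB; options L={ -1 } R={ 0 } gives -1/2
step 3: add Red to get RBR; options L={ -1 } R={ -1/2, 0 } gives -3/4
step 4: add Blue to get RBRB; options L={ -1, -3/4 } R={ -1/2, 0 } gives -5/8
step 5: add Blue to get RBRBB; options L={ -1, -3/4, -5/8 } R={ -1/2, 0 } gives -9/16
step 6: add Blue to get RBRBBB; options L={ -1, -3/4, -5/8, -9/16 } R={ -1/2, 0 } gives -17/32
step 7: add Red to get RBRBBBR; options L={ -1, -3/4, -5/8, -9/16 } R={ -17/32, -1/2, 0 } gives -35/64
step 8: add Red to get RBRBBBRR; options L={ -1, -3/4, -5/8, -9/16 } R={ -35/64, -17/32, -1/2, 0 } gives -71/128
step 9: add Blue to get RBRBBBRRB; options L={ -1, -3/4, -5/8, -9/16, -71/128 } R={ -35/64, -17/32, -1/2, 0 } gives -141/256
step 10: add Blue to get RBRBBBRRBB; options L={ -1, -3/4, -5/8, -9/16, -71/128, -141/256 } R={ -35/64, -17/32, -1/2, 0 } gives -281/512
step 11: add Blue to get RBRBBBRRBBB; options L={ -1, -3/4, -5/8, -9/16, -71/128, -141/256, -281/512 } R={ -35/64, -17/32, -1/2, 0 } gives -561/1024
step 12: add Red to get RBRBBBRRBBBR; options L={ -1, -3/4, -5/8, -9/16, -71/128, -141/256, -281/512 } R={ -561/1024, -35/64, -17/32, -1/2, 0 } gives -1123/2048
step 13: add Blue to get RBRBBBRRBBBRB; options L={ -1, -3/4, -5/8, -9/16, -71/128, -141/256, -281/512, -1123/2048 } R={ -561/1024, -35/64, -17/32, -1/2, 0 } gives -2245/4096
step 14: add Red to get RBRBBBRRBBBRBR; options L={ -1, -3/4, -5/8, -9/16, -71/128, -141/256, -281/512, -1123/2048 } R={ -2245/4096, -561/1024, -35/64, -17/32, -1/2, 0 } gives -4491/8192
step 15: add Red to get RBRBBBRRBBBRBRR; options L={ -1, -3/4, -5/8, -9/16, -71/128, -141/256, -281/512, -1123/2048 } R={ -4491/8192, -2245/4096, -561/1024, -35/64, -17/32, -1/2, 0 } gives -8983/16384

-8983/16384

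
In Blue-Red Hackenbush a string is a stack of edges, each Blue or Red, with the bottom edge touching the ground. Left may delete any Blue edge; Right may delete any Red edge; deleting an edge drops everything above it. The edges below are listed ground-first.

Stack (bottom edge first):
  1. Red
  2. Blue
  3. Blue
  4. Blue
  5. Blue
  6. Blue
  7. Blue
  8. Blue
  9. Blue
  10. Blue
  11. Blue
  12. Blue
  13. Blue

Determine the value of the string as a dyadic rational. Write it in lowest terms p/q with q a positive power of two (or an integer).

-1/4096

step 1: add Red to get R; options L={ — } R={ 0 } -> -1
step 2: add Blue to get RB; options L={ -1 } R={ 0 } -> -1/2
step 3: add Blue to get RBB; options L={ -1, -1/2 } R={ 0 } -> -1/4
step 4: add Blue to get RBBB; options L={ -1, -1/2, -1/4 } R={ 0 } -> -1/8
step 5: add Blue to get RBBBB; options L={ -1, -1/2, -1/4, -1/8 } R={ 0 } -> -1/16
step 6: add Blue to get RBBBBB; options L={ -1, -1/2, -1/4, -1/8, -1/16 } R={ 0 } -> -1/32
step 7: add Blue to get RBBBBBB; options L={ -1, -1/2, -1/4, -1/8, -1/16, -1/32 } R={ 0 } -> -1/64
step 8: add Blue to get RBBBBBBB; options L={ -1, -1/2, -1/4, -1/8, -1/16, -1/32, -1/64 } R={ 0 } -> -1/128
step 9: add Blue to get RBBBBBBBB; options L={ -1, -1/2, -1/4, -1/8, -1/16, -1/32, -1/64, -1/128 } R={ 0 } -> -1/256
step 10: add Blue to get RBBBBBBBBB; options L={ -1, -1/2, -1/4, -1/8, -1/16, -1/32, -1/64, -1/128, -1/256 } R={ 0 } -> -1/512
step 11: add Blue to get RBBBBBBBBBB; options L={ -1, -1/2, -1/4, -1/8, -1/16, -1/32, -1/64, -1/128, -1/256, -1/512 } R={ 0 } -> -1/1024
step 12: add Blue to get RBBBBBBBBBBB; options L={ -1, -1/2, -1/4, -1/8, -1/16, -1/32, -1/64, -1/128, -1/256, -1/512, -1/1024 } R={ 0 } -> -1/2048
step 13: add Blue to get RBBBBBBBBBBBB; options L={ -1, -1/2, -1/4, -1/8, -1/16, -1/32, -1/64, -1/128, -1/256, -1/512, -1/1024, -1/2048 } R={ 0 } -> -1/4096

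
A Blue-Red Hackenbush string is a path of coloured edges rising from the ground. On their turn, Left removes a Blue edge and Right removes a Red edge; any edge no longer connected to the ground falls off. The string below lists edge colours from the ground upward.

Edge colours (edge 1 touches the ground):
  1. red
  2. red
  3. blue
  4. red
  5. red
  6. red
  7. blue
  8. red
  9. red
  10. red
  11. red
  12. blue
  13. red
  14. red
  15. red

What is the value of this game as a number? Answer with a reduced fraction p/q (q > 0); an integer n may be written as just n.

r: Left { none }, Right { 0 } => simplest -1
rr: Left { none }, Right { -1 0 } => simplest -2
rrb: Left { -2 }, Right { -1 0 } => simplest -3/2
rrbr: Left { -2 }, Right { -3/2 -1 0 } => simplest -7/4
rrbrr: Left { -2 }, Right { -7/4 -3/2 -1 0 } => simplest -15/8
rrbrrr: Left { -2 }, Right { -15/8 -7/4 -3/2 -1 0 } => simplest -31/16
rrbrrrb: Left { -2 -31/16 }, Right { -15/8 -7/4 -3/2 -1 0 } => simplest -61/32
rrbrrrbr: Left { -2 -31/16 }, Right { -61/32 -15/8 -7/4 -3/2 -1 0 } => simplest -123/64
rrbrrrbrr: Left { -2 -31/16 }, Right { -123/64 -61/32 -15/8 -7/4 -3/2 -1 0 } => simplest -247/128
rrbrrrbrrr: Left { -2 -31/16 }, Right { -247/128 -123/64 -61/32 -15/8 -7/4 -3/2 -1 0 } => simplest -495/256
rrbrrrbrrrr: Left { -2 -31/16 }, Right { -495/256 -247/128 -123/64 -61/32 -15/8 -7/4 -3/2 -1 0 } => simplest -991/512
rrbrrrbrrrrb: Left { -2 -31/16 -991/512 }, Right { -495/256 -247/128 -123/64 -61/32 -15/8 -7/4 -3/2 -1 0 } => simplest -1981/1024
rrbrrrbrrrrbr: Left { -2 -31/16 -991/512 }, Right { -1981/1024 -495/256 -247/128 -123/64 -61/32 -15/8 -7/4 -3/2 -1 0 } => simplest -3963/2048
rrbrrrbrrrrbrr: Left { -2 -31/16 -991/512 }, Right { -3963/2048 -1981/1024 -495/256 -247/128 -123/64 -61/32 -15/8 -7/4 -3/2 -1 0 } => simplest -7927/4096
rrbrrrbrrrrbrrr: Left { -2 -31/16 -991/512 }, Right { -7927/4096 -3963/2048 -1981/1024 -495/256 -247/128 -123/64 -61/32 -15/8 -7/4 -3/2 -1 0 } => simplest -15855/8192

-15855/8192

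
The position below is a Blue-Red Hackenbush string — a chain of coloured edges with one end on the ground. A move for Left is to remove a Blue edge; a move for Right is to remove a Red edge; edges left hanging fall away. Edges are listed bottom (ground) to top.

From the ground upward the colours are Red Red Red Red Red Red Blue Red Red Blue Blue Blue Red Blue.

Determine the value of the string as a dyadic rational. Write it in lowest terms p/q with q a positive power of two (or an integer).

-1477/256

Build g(s[:k]) for k = 1..14, string s = Red Red Red Red Red Red Blue Red Red Blue Blue Blue Red Blue.
1 of 14 · R · max L −∞ · min R 0 ⇒ -1
2 of 14 · RR · max L −∞ · min R -1 ⇒ -2
3 of 14 · RRR · max L −∞ · min R -2 ⇒ -3
4 of 14 · RRRR · max L −∞ · min R -3 ⇒ -4
5 of 14 · RRRRR · max L −∞ · min R -4 ⇒ -5
6 of 14 · RRRRRR · max L −∞ · min R -5 ⇒ -6
7 of 14 · RRRRRRB · max L -6 · min R -5 ⇒ -11/2
8 of 14 · RRRRRRBR · max L -6 · min R -11/2 ⇒ -23/4
9 of 14 · RRRRRRBRR · max L -6 · min R -23/4 ⇒ -47/8
10 of 14 · RRRRRRBRRB · max L -47/8 · min R -23/4 ⇒ -93/16
11 of 14 · RRRRRRBRRBB · max L -93/16 · min R -23/4 ⇒ -185/32
12 of 14 · RRRRRRBRRBBB · max L -185/32 · min R -23/4 ⇒ -369/64
13 of 14 · RRRRRRBRRBBBR · max L -185/32 · min R -369/64 ⇒ -739/128
14 of 14 · RRRRRRBRRBBBRB · max L -739/128 · min R -369/64 ⇒ -1477/256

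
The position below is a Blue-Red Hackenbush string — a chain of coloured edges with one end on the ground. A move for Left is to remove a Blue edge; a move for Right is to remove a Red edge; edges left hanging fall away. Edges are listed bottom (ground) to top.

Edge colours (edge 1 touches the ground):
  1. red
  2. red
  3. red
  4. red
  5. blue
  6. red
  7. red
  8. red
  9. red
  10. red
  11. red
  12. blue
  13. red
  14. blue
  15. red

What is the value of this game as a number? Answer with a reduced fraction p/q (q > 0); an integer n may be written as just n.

-8171/2048

Recurse on prefixes of the 15-edge string red red red red blue red red red red red red blue red blue red:
step 1: add red to get r; options L={  } R={ 0 } -> -1
step 2: add red to get rr; options L={  } R={ -1 0 } -> -2
step 3: add red to get rrr; options L={  } R={ -2 -1 0 } -> -3
step 4: add red to get rrrr; options L={  } R={ -3 -2 -1 0 } -> -4
step 5: add blue to get rrrrb; options L={ -4 } R={ -3 -2 -1 0 } -> -7/2
step 6: add red to get rrrrbr; options L={ -4 } R={ -7/2 -3 -2 -1 0 } -> -15/4
step 7: add red to get rrrrbrr; options L={ -4 } R={ -15/4 -7/2 -3 -2 -1 0 } -> -31/8
step 8: add red to get rrrrbrrr; options L={ -4 } R={ -31/8 -15/4 -7/2 -3 -2 -1 0 } -> -63/16
step 9: add red to get rrrrbrrrr; options L={ -4 } R={ -63/16 -31/8 -15/4 -7/2 -3 -2 -1 0 } -> -127/32
step 10: add red to get rrrrbrrrrr; options L={ -4 } R={ -127/32 -63/16 -31/8 -15/4 -7/2 -3 -2 -1 0 } -> -255/64
step 11: add red to get rrrrbrrrrrr; options L={ -4 } R={ -255/64 -127/32 -63/16 -31/8 -15/4 -7/2 -3 -2 -1 0 } -> -511/128
step 12: add blue to get rrrrbrrrrrrb; options L={ -4 -511/128 } R={ -255/64 -127/32 -63/16 -31/8 -15/4 -7/2 -3 -2 -1 0 } -> -1021/256
step 13: add red to get rrrrbrrrrrrbr; options L={ -4 -511/128 } R={ -1021/256 -255/64 -127/32 -63/16 -31/8 -15/4 -7/2 -3 -2 -1 0 } -> -2043/512
step 14: add blue to get rrrrbrrrrrrbrb; options L={ -4 -511/128 -2043/512 } R={ -1021/256 -255/64 -127/32 -63/16 -31/8 -15/4 -7/2 -3 -2 -1 0 } -> -4085/1024
step 15: add red to get rrrrbrrrrrrbrbr; options L={ -4 -511/128 -2043/512 } R={ -4085/1024 -1021/256 -255/64 -127/32 -63/16 -31/8 -15/4 -7/2 -3 -2 -1 0 } -> -8171/2048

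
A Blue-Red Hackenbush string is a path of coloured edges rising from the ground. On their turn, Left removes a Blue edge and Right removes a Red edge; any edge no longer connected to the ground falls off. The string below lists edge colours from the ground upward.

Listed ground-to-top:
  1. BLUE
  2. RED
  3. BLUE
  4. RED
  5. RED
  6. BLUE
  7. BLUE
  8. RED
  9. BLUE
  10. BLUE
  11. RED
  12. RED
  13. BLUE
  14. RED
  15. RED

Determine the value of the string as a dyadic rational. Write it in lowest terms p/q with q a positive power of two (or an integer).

9929/16384

Prefix values for BLUE RED BLUE RED RED BLUE BLUE RED BLUE BLUE RED RED BLUE RED RED via {L|R} + simplicity:
B: Left { 0 }, Right { ∅ } => simplest 1
BR: Left { 0 }, Right { 1 } => simplest 1/2
BRB: Left { 0; 1/2 }, Right { 1 } => simplest 3/4
BRBR: Left { 0; 1/2 }, Right { 3/4; 1 } => simplest 5/8
BRBRR: Left { 0; 1/2 }, Right { 5/8; 3/4; 1 } => simplest 9/16
BRBRRB: Left { 0; 1/2; 9/16 }, Right { 5/8; 3/4; 1 } => simplest 19/32
BRBRRBB: Left { 0; 1/2; 9/16; 19/32 }, Right { 5/8; 3/4; 1 } => simplest 39/64
BRBRRBBR: Left { 0; 1/2; 9/16; 19/32 }, Right { 39/64; 5/8; 3/4; 1 } => simplest 77/128
BRBRRBBRB: Left { 0; 1/2; 9/16; 19/32; 77/128 }, Right { 39/64; 5/8; 3/4; 1 } => simplest 155/256
BRBRRBBRBB: Left { 0; 1/2; 9/16; 19/32; 77/128; 155/256 }, Right { 39/64; 5/8; 3/4; 1 } => simplest 311/512
BRBRRBBRBBR: Left { 0; 1/2; 9/16; 19/32; 77/128; 155/256 }, Right { 311/512; 39/64; 5/8; 3/4; 1 } => simplest 621/1024
BRBRRBBRBBRR: Left { 0; 1/2; 9/16; 19/32; 77/128; 155/256 }, Right { 621/1024; 311/512; 39/64; 5/8; 3/4; 1 } => simplest 1241/2048
BRBRRBBRBBRRB: Left { 0; 1/2; 9/16; 19/32; 77/128; 155/256; 1241/2048 }, Right { 621/1024; 311/512; 39/64; 5/8; 3/4; 1 } => simplest 2483/4096
BRBRRBBRBBRRBR: Left { 0; 1/2; 9/16; 19/32; 77/128; 155/256; 1241/2048 }, Right { 2483/4096; 621/1024; 311/512; 39/64; 5/8; 3/4; 1 } => simplest 4965/8192
BRBRRBBRBBRRBRR: Left { 0; 1/2; 9/16; 19/32; 77/128; 155/256; 1241/2048 }, Right { 4965/8192; 2483/4096; 621/1024; 311/512; 39/64; 5/8; 3/4; 1 } => simplest 9929/16384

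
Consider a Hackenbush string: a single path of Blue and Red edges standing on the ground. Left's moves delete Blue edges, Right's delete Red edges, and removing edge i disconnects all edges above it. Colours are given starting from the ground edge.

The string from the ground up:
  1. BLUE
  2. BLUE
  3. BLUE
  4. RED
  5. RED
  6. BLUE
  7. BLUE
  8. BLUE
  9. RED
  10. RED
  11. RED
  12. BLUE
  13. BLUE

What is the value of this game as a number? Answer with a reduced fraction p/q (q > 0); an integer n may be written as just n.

Recurse on prefixes of the 13-edge string BLUE BLUE BLUE RED RED BLUE BLUE BLUE RED RED RED BLUE BLUE:
val_1 [B]  L=[0]  R=[(no moves)]  = 1
val_2 [BB]  L=[0 1]  R=[(no moves)]  = 2
val_3 [BBB]  L=[0 1 2]  R=[(no moves)]  = 3
val_4 [BBBR]  L=[0 1 2]  R=[3]  = 5/2
val_5 [BBBRR]  L=[0 1 2]  R=[5/2 3]  = 9/4
val_6 [BBBRRB]  L=[0 1 2 9/4]  R=[5/2 3]  = 19/8
val_7 [BBBRRBB]  L=[0 1 2 9/4 19/8]  R=[5/2 3]  = 39/16
val_8 [BBBRRBBB]  L=[0 1 2 9/4 19/8 39/16]  R=[5/2 3]  = 79/32
val_9 [BBBRRBBBR]  L=[0 1 2 9/4 19/8 39/16]  R=[79/32 5/2 3]  = 157/64
val_10 [BBBRRBBBRR]  L=[0 1 2 9/4 19/8 39/16]  R=[157/64 79/32 5/2 3]  = 313/128
val_11 [BBBRRBBBRRR]  L=[0 1 2 9/4 19/8 39/16]  R=[313/128 157/64 79/32 5/2 3]  = 625/256
val_12 [BBBRRBBBRRRB]  L=[0 1 2 9/4 19/8 39/16 625/256]  R=[313/128 157/64 79/32 5/2 3]  = 1251/512
val_13 [BBBRRBBBRRRBB]  L=[0 1 2 9/4 19/8 39/16 625/256 1251/512]  R=[313/128 157/64 79/32 5/2 3]  = 2503/1024

2503/1024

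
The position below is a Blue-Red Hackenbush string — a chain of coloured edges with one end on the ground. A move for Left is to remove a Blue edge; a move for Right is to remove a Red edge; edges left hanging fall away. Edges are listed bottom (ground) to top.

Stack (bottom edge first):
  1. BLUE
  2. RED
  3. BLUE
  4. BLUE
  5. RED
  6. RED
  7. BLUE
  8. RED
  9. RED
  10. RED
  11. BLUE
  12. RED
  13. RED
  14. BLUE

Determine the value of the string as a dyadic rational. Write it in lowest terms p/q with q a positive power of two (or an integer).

6419/8192

edge 1 of 14 (BLUE): { 0 | ∅ } — 1
edge 2 of 14 (RED): { 0 | 1 } — 1/2
edge 3 of 14 (BLUE): { 0; 1/2 | 1 } — 3/4
edge 4 of 14 (BLUE): { 0; 1/2; 3/4 | 1 } — 7/8
edge 5 of 14 (RED): { 0; 1/2; 3/4 | 7/8; 1 } — 13/16
edge 6 of 14 (RED): { 0; 1/2; 3/4 | 13/16; 7/8; 1 } — 25/32
edge 7 of 14 (BLUE): { 0; 1/2; 3/4; 25/32 | 13/16; 7/8; 1 } — 51/64
edge 8 of 14 (RED): { 0; 1/2; 3/4; 25/32 | 51/64; 13/16; 7/8; 1 } — 101/128
edge 9 of 14 (RED): { 0; 1/2; 3/4; 25/32 | 101/128; 51/64; 13/16; 7/8; 1 } — 201/256
edge 10 of 14 (RED): { 0; 1/2; 3/4; 25/32 | 201/256; 101/128; 51/64; 13/16; 7/8; 1 } — 401/512
edge 11 of 14 (BLUE): { 0; 1/2; 3/4; 25/32; 401/512 | 201/256; 101/128; 51/64; 13/16; 7/8; 1 } — 803/1024
edge 12 of 14 (RED): { 0; 1/2; 3/4; 25/32; 401/512 | 803/1024; 201/256; 101/128; 51/64; 13/16; 7/8; 1 } — 1605/2048
edge 13 of 14 (RED): { 0; 1/2; 3/4; 25/32; 401/512 | 1605/2048; 803/1024; 201/256; 101/128; 51/64; 13/16; 7/8; 1 } — 3209/4096
edge 14 of 14 (BLUE): { 0; 1/2; 3/4; 25/32; 401/512; 3209/4096 | 1605/2048; 803/1024; 201/256; 101/128; 51/64; 13/16; 7/8; 1 } — 6419/8192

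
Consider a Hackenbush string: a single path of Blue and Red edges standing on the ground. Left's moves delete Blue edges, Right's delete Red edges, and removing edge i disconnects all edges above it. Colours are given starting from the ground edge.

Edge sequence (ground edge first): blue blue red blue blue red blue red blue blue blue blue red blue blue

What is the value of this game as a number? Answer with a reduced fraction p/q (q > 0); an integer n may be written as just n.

15095/8192

Build G(s[:k]) for k = 1..15, string s = blue blue red blue blue red blue red blue blue blue blue red blue blue.
step 1: add blue to get b; options L={ 0 } R={ · } -> 1
step 2: add blue to get bb; options L={ 0, 1 } R={ · } -> 2
step 3: add red to get bbr; options L={ 0, 1 } R={ 2 } -> 3/2
step 4: add blue to get bbrb; options L={ 0, 1, 3/2 } R={ 2 } -> 7/4
step 5: add blue to get bbrbb; options L={ 0, 1, 3/2, 7/4 } R={ 2 } -> 15/8
step 6: add red to get bbrbbr; options L={ 0, 1, 3/2, 7/4 } R={ 15/8, 2 } -> 29/16
step 7: add blue to get bbrbbrb; options L={ 0, 1, 3/2, 7/4, 29/16 } R={ 15/8, 2 } -> 59/32
step 8: add red to get bbrbbrbr; options L={ 0, 1, 3/2, 7/4, 29/16 } R={ 59/32, 15/8, 2 } -> 117/64
step 9: add blue to get bbrbbrbrb; options L={ 0, 1, 3/2, 7/4, 29/16, 117/64 } R={ 59/32, 15/8, 2 } -> 235/128
step 10: add blue to get bbrbbrbrbb; options L={ 0, 1, 3/2, 7/4, 29/16, 117/64, 235/128 } R={ 59/32, 15/8, 2 } -> 471/256
step 11: add blue to get bbrbbrbrbbb; options L={ 0, 1, 3/2, 7/4, 29/16, 117/64, 235/128, 471/256 } R={ 59/32, 15/8, 2 } -> 943/512
step 12: add blue to get bbrbbrbrbbbb; options L={ 0, 1, 3/2, 7/4, 29/16, 117/64, 235/128, 471/256, 943/512 } R={ 59/32, 15/8, 2 } -> 1887/1024
step 13: add red to get bbrbbrbrbbbbr; options L={ 0, 1, 3/2, 7/4, 29/16, 117/64, 235/128, 471/256, 943/512 } R={ 1887/1024, 59/32, 15/8, 2 } -> 3773/2048
step 14: add blue to get bbrbbrbrbbbbrb; options L={ 0, 1, 3/2, 7/4, 29/16, 117/64, 235/128, 471/256, 943/512, 3773/2048 } R={ 1887/1024, 59/32, 15/8, 2 } -> 7547/4096
step 15: add blue to get bbrbbrbrbbbbrbb; options L={ 0, 1, 3/2, 7/4, 29/16, 117/64, 235/128, 471/256, 943/512, 3773/2048, 7547/4096 } R={ 1887/1024, 59/32, 15/8, 2 } -> 15095/8192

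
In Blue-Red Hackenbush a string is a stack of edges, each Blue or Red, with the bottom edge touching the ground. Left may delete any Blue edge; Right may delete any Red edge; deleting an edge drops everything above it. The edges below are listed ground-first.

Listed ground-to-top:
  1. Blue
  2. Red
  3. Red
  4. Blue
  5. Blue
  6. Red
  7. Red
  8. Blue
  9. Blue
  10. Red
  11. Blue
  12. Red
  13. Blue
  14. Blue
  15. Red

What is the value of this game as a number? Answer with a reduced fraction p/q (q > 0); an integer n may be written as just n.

Prefix values for Blue Red Red Blue Blue Red Red Blue Blue Red Blue Red Blue Blue Red via {L|R} + simplicity:
B: Left { 0 }, Right { ∅ } → simplest 1
BR: Left { 0 }, Right { 1 } → simplest 1/2
BRR: Left { 0 }, Right { 1/2, 1 } → simplest 1/4
BRRB: Left { 0, 1/4 }, Right { 1/2, 1 } → simplest 3/8
BRRBB: Left { 0, 1/4, 3/8 }, Right { 1/2, 1 } → simplest 7/16
BRRBBR: Left { 0, 1/4, 3/8 }, Right { 7/16, 1/2, 1 } → simplest 13/32
BRRBBRR: Left { 0, 1/4, 3/8 }, Right { 13/32, 7/16, 1/2, 1 } → simplest 25/64
BRRBBRRB: Left { 0, 1/4, 3/8, 25/64 }, Right { 13/32, 7/16, 1/2, 1 } → simplest 51/128
BRRBBRRBB: Left { 0, 1/4, 3/8, 25/64, 51/128 }, Right { 13/32, 7/16, 1/2, 1 } → simplest 103/256
BRRBBRRBBR: Left { 0, 1/4, 3/8, 25/64, 51/128 }, Right { 103/256, 13/32, 7/16, 1/2, 1 } → simplest 205/512
BRRBBRRBBRB: Left { 0, 1/4, 3/8, 25/64, 51/128, 205/512 }, Right { 103/256, 13/32, 7/16, 1/2, 1 } → simplest 411/1024
BRRBBRRBBRBR: Left { 0, 1/4, 3/8, 25/64, 51/128, 205/512 }, Right { 411/1024, 103/256, 13/32, 7/16, 1/2, 1 } → simplest 821/2048
BRRBBRRBBRBRB: Left { 0, 1/4, 3/8, 25/64, 51/128, 205/512, 821/2048 }, Right { 411/1024, 103/256, 13/32, 7/16, 1/2, 1 } → simplest 1643/4096
BRRBBRRBBRBRBB: Left { 0, 1/4, 3/8, 25/64, 51/128, 205/512, 821/2048, 1643/4096 }, Right { 411/1024, 103/256, 13/32, 7/16, 1/2, 1 } → simplest 3287/8192
BRRBBRRBBRBRBBR: Left { 0, 1/4, 3/8, 25/64, 51/128, 205/512, 821/2048, 1643/4096 }, Right { 3287/8192, 411/1024, 103/256, 13/32, 7/16, 1/2, 1 } → simplest 6573/16384

6573/16384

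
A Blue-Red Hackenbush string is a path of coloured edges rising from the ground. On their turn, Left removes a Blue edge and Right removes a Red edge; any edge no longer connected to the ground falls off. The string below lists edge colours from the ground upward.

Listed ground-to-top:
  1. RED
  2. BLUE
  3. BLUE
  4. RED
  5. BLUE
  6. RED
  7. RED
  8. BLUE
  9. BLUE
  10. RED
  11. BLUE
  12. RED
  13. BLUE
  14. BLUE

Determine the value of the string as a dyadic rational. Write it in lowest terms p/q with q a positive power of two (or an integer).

G_1 [R]  L=[(no moves)]  R=[0]  = -1
G_2 [RB]  L=[-1]  R=[0]  = -1/2
G_3 [RBB]  L=[-1 -1/2]  R=[0]  = -1/4
G_4 [RBBR]  L=[-1 -1/2]  R=[-1/4 0]  = -3/8
G_5 [RBBRB]  L=[-1 -1/2 -3/8]  R=[-1/4 0]  = -5/16
G_6 [RBBRBR]  L=[-1 -1/2 -3/8]  R=[-5/16 -1/4 0]  = -11/32
G_7 [RBBRBRR]  L=[-1 -1/2 -3/8]  R=[-11/32 -5/16 -1/4 0]  = -23/64
G_8 [RBBRBRRB]  L=[-1 -1/2 -3/8 -23/64]  R=[-11/32 -5/16 -1/4 0]  = -45/128
G_9 [RBBRBRRBB]  L=[-1 -1/2 -3/8 -23/64 -45/128]  R=[-11/32 -5/16 -1/4 0]  = -89/256
G_10 [RBBRBRRBBR]  L=[-1 -1/2 -3/8 -23/64 -45/128]  R=[-89/256 -11/32 -5/16 -1/4 0]  = -179/512
G_11 [RBBRBRRBBRB]  L=[-1 -1/2 -3/8 -23/64 -45/128 -179/512]  R=[-89/256 -11/32 -5/16 -1/4 0]  = -357/1024
G_12 [RBBRBRRBBRBR]  L=[-1 -1/2 -3/8 -23/64 -45/128 -179/512]  R=[-357/1024 -89/256 -11/32 -5/16 -1/4 0]  = -715/2048
G_13 [RBBRBRRBBRBRB]  L=[-1 -1/2 -3/8 -23/64 -45/128 -179/512 -715/2048]  R=[-357/1024 -89/256 -11/32 -5/16 -1/4 0]  = -1429/4096
G_14 [RBBRBRRBBRBRBB]  L=[-1 -1/2 -3/8 -23/64 -45/128 -179/512 -715/2048 -1429/4096]  R=[-357/1024 -89/256 -11/32 -5/16 -1/4 0]  = -2857/8192

-2857/8192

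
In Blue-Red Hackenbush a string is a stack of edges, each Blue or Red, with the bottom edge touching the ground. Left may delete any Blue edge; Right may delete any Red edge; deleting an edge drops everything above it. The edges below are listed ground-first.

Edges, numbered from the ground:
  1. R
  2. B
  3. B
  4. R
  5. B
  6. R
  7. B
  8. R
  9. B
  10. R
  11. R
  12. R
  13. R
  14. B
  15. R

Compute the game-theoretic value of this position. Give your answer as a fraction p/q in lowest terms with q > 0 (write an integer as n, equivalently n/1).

Prefix values for R B B R B R B R B R R R R B R via {L|R} + simplicity:
edge 1 of 15 (R): { — | 0 } = -1
edge 2 of 15 (B): { -1 | 0 } = -1/2
edge 3 of 15 (B): { -1,-1/2 | 0 } = -1/4
edge 4 of 15 (R): { -1,-1/2 | -1/4,0 } = -3/8
edge 5 of 15 (B): { -1,-1/2,-3/8 | -1/4,0 } = -5/16
edge 6 of 15 (R): { -1,-1/2,-3/8 | -5/16,-1/4,0 } = -11/32
edge 7 of 15 (B): { -1,-1/2,-3/8,-11/32 | -5/16,-1/4,0 } = -21/64
edge 8 of 15 (R): { -1,-1/2,-3/8,-11/32 | -21/64,-5/16,-1/4,0 } = -43/128
edge 9 of 15 (B): { -1,-1/2,-3/8,-11/32,-43/128 | -21/64,-5/16,-1/4,0 } = -85/256
edge 10 of 15 (R): { -1,-1/2,-3/8,-11/32,-43/128 | -85/256,-21/64,-5/16,-1/4,0 } = -171/512
edge 11 of 15 (R): { -1,-1/2,-3/8,-11/32,-43/128 | -171/512,-85/256,-21/64,-5/16,-1/4,0 } = -343/1024
edge 12 of 15 (R): { -1,-1/2,-3/8,-11/32,-43/128 | -343/1024,-171/512,-85/256,-21/64,-5/16,-1/4,0 } = -687/2048
edge 13 of 15 (R): { -1,-1/2,-3/8,-11/32,-43/128 | -687/2048,-343/1024,-171/512,-85/256,-21/64,-5/16,-1/4,0 } = -1375/4096
edge 14 of 15 (B): { -1,-1/2,-3/8,-11/32,-43/128,-1375/4096 | -687/2048,-343/1024,-171/512,-85/256,-21/64,-5/16,-1/4,0 } = -2749/8192
edge 15 of 15 (R): { -1,-1/2,-3/8,-11/32,-43/128,-1375/4096 | -2749/8192,-687/2048,-343/1024,-171/512,-85/256,-21/64,-5/16,-1/4,0 } = -5499/16384

-5499/16384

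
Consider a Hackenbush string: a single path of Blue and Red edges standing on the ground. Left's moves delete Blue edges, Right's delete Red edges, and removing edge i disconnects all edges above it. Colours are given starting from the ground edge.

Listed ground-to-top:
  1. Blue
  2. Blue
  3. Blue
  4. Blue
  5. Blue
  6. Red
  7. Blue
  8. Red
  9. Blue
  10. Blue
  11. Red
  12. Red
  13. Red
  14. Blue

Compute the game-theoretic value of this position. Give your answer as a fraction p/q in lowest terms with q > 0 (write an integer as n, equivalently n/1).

2403/512

value_1 [B]  L=[0]  R=[(no moves)]  -> 1
value_2 [BB]  L=[0 1]  R=[(no moves)]  -> 2
value_3 [BBB]  L=[0 1 2]  R=[(no moves)]  -> 3
value_4 [BBBB]  L=[0 1 2 3]  R=[(no moves)]  -> 4
value_5 [BBBBB]  L=[0 1 2 3 4]  R=[(no moves)]  -> 5
value_6 [BBBBBR]  L=[0 1 2 3 4]  R=[5]  -> 9/2
value_7 [BBBBBRB]  L=[0 1 2 3 4 9/2]  R=[5]  -> 19/4
value_8 [BBBBBRBR]  L=[0 1 2 3 4 9/2]  R=[19/4 5]  -> 37/8
value_9 [BBBBBRBRB]  L=[0 1 2 3 4 9/2 37/8]  R=[19/4 5]  -> 75/16
value_10 [BBBBBRBRBB]  L=[0 1 2 3 4 9/2 37/8 75/16]  R=[19/4 5]  -> 151/32
value_11 [BBBBBRBRBBR]  L=[0 1 2 3 4 9/2 37/8 75/16]  R=[151/32 19/4 5]  -> 301/64
value_12 [BBBBBRBRBBRR]  L=[0 1 2 3 4 9/2 37/8 75/16]  R=[301/64 151/32 19/4 5]  -> 601/128
value_13 [BBBBBRBRBBRRR]  L=[0 1 2 3 4 9/2 37/8 75/16]  R=[601/128 301/64 151/32 19/4 5]  -> 1201/256
value_14 [BBBBBRBRBBRRRB]  L=[0 1 2 3 4 9/2 37/8 75/16 1201/256]  R=[601/128 301/64 151/32 19/4 5]  -> 2403/512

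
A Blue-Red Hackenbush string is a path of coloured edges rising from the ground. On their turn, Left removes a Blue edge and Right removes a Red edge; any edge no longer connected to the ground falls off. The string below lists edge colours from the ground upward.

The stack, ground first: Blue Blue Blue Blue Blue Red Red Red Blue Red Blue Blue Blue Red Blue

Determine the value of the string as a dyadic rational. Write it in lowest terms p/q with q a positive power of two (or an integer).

Recurse on prefixes of the 15-edge string Blue Blue Blue Blue Blue Red Red Red Blue Red Blue Blue Blue Red Blue:
1 of 15 · B · max L 0 · min R +∞ so 1
2 of 15 · BB · max L 1 · min R +∞ so 2
3 of 15 · BBB · max L 2 · min R +∞ so 3
4 of 15 · BBBB · max L 3 · min R +∞ so 4
5 of 15 · BBBBB · max L 4 · min R +∞ so 5
6 of 15 · BBBBBR · max L 4 · min R 5 so 9/2
7 of 15 · BBBBBRR · max L 4 · min R 9/2 so 17/4
8 of 15 · BBBBBRRR · max L 4 · min R 17/4 so 33/8
9 of 15 · BBBBBRRRB · max L 33/8 · min R 17/4 so 67/16
10 of 15 · BBBBBRRRBR · max L 33/8 · min R 67/16 so 133/32
11 of 15 · BBBBBRRRBRB · max L 133/32 · min R 67/16 so 267/64
12 of 15 · BBBBBRRRBRBB · max L 267/64 · min R 67/16 so 535/128
13 of 15 · BBBBBRRRBRBBB · max L 535/128 · min R 67/16 so 1071/256
14 of 15 · BBBBBRRRBRBBBR · max L 535/128 · min R 1071/256 so 2141/512
15 of 15 · BBBBBRRRBRBBBRB · max L 2141/512 · min R 1071/256 so 4283/1024

4283/1024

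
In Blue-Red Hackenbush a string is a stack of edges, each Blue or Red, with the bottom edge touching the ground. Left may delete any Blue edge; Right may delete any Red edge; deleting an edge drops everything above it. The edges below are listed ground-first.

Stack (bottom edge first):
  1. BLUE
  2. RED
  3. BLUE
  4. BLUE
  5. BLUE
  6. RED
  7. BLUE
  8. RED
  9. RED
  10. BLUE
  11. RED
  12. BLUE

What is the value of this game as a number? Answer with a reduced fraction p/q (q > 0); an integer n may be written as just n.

1867/2048

Build g(s[:k]) for k = 1..12, string s = BLUE RED BLUE BLUE BLUE RED BLUE RED RED BLUE RED BLUE.
1 of 12 · B · max L 0 · min R +∞ = 1
2 of 12 · BR · max L 0 · min R 1 = 1/2
3 of 12 · BRB · max L 1/2 · min R 1 = 3/4
4 of 12 · BRBB · max L 3/4 · min R 1 = 7/8
5 of 12 · BRBBB · max L 7/8 · min R 1 = 15/16
6 of 12 · BRBBBR · max L 7/8 · min R 15/16 = 29/32
7 of 12 · BRBBBRB · max L 29/32 · min R 15/16 = 59/64
8 of 12 · BRBBBRBR · max L 29/32 · min R 59/64 = 117/128
9 of 12 · BRBBBRBRR · max L 29/32 · min R 117/128 = 233/256
10 of 12 · BRBBBRBRRB · max L 233/256 · min R 117/128 = 467/512
11 of 12 · BRBBBRBRRBR · max L 233/256 · min R 467/512 = 933/1024
12 of 12 · BRBBBRBRRBRB · max L 933/1024 · min R 467/512 = 1867/2048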